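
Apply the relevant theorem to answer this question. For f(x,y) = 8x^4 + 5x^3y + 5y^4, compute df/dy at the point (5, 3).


df/dy = 5*x^3 + 4*5*y^3
At (5,3): 5*5^3 + 4*5*3^3
= 625 + 540
= 1165

1165


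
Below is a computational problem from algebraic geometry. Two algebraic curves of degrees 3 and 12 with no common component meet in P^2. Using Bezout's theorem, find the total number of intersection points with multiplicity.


Bezout's theorem states the intersection count equals the product of degrees.
Intersection count = 3 * 12 = 36

36


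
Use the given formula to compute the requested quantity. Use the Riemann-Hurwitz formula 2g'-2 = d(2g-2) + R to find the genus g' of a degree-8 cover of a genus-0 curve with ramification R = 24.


Riemann-Hurwitz formula: 2g' - 2 = d(2g - 2) + R
Given: d = 8, g = 0, R = 24
2g' - 2 = 8*(2*0 - 2) + 24
2g' - 2 = 8*(-2) + 24
2g' - 2 = -16 + 24 = 8
2g' = 10
g' = 5

5


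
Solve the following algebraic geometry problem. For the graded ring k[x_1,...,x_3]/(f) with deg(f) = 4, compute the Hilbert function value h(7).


For R = k[x_1,...,x_n]/(f) with f homogeneous of degree e:
The Hilbert series is (1 - t^e)/(1 - t)^n.
So h(d) = C(d+n-1, n-1) - C(d-e+n-1, n-1) for d >= e.
With n=3, e=4, d=7:
C(7+3-1, 3-1) = C(9, 2) = 36
C(7-4+3-1, 3-1) = C(5, 2) = 10
h(7) = 36 - 10 = 26

26


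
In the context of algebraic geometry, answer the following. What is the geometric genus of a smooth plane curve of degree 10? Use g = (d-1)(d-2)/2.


Using the genus formula for smooth plane curves:
g = (d-1)(d-2)/2
g = (10-1)(10-2)/2
g = 9*8/2
g = 72/2 = 36

36


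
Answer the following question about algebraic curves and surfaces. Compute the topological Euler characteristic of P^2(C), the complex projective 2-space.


The complex projective space P^2 has one cell in each even real dimension 0, 2, ..., 4.
The cohomology groups are H^{2k}(P^2) = Z for k = 0,...,2, and 0 otherwise.
Euler characteristic = sum of Betti numbers = 1 per even-dimensional cohomology group.
chi(P^2) = 2 + 1 = 3

3


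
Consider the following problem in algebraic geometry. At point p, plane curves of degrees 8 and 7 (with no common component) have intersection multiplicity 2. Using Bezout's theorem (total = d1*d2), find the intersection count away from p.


By Bezout's theorem, the total intersection number is d1 * d2.
Total = 8 * 7 = 56
Intersection multiplicity at p = 2
Remaining intersections = 56 - 2 = 54

54


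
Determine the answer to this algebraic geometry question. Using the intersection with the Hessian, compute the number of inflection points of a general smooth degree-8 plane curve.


For a general smooth plane curve C of degree d, the inflection points are
the intersection of C with its Hessian curve, which has degree 3(d-2).
By Bezout, the total intersection number is d * 3(d-2) = 8 * 18 = 144.
For a general curve every flex is ordinary, so each contributes
multiplicity 1 to C·Hess(C), and the number of distinct inflection
points is 3d(d-2).
Inflection points = 3*8*(8-2) = 3*8*6 = 144

144


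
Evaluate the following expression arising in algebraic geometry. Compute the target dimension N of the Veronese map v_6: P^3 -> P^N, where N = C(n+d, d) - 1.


The Veronese embedding v_d: P^n -> P^N maps each point to all
degree-d monomials in n+1 homogeneous coordinates.
N = C(n+d, d) - 1
N = C(3+6, 6) - 1
N = C(9, 6) - 1
C(9, 6) = 84
N = 84 - 1 = 83

83


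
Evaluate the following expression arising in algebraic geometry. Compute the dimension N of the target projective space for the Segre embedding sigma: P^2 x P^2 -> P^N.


The Segre embedding maps P^m x P^n into P^N via
all products of coordinates from each factor.
N = (m+1)(n+1) - 1
N = (2+1)(2+1) - 1
N = 3*3 - 1
N = 9 - 1 = 8

8


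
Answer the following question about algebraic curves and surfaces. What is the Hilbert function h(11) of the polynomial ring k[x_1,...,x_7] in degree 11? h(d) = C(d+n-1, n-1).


The Hilbert function for the polynomial ring in 7 variables is:
h(d) = C(d+n-1, n-1)
h(11) = C(11+7-1, 7-1) = C(17, 6)
= 17! / (6! * 11!)
= 12376

12376


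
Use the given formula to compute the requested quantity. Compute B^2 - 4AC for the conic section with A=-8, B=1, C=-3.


The discriminant of a conic Ax^2 + Bxy + Cy^2 + ... = 0 is B^2 - 4AC.
B^2 = 1^2 = 1
4AC = 4*(-8)*(-3) = 96
Discriminant = 1 - 96 = -95

-95


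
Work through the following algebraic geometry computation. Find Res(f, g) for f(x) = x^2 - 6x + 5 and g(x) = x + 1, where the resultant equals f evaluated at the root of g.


For Res(f, x - c), we evaluate f at x = c.
f(-1) = (-1)^2 - 6*(-1) + 5
= 1 + 6 + 5
= 7 + 5 = 12
Res(f, g) = 12

12


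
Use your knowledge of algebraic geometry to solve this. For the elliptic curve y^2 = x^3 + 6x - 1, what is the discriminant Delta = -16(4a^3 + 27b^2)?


Compute each component:
4a^3 = 4*6^3 = 4*216 = 864
27b^2 = 27*(-1)^2 = 27*1 = 27
4a^3 + 27b^2 = 864 + 27 = 891
Delta = -16*891 = -14256

-14256


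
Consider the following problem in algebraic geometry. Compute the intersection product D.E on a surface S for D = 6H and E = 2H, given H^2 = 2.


Using bilinearity of the intersection pairing on a surface S:
(aH).(bH) = ab * (H.H)
We have H^2 = 2.
D.E = (6H).(2H) = 6*2*2
= 12*2
= 24

24


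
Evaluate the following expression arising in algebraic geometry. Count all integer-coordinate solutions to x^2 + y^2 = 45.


Systematically check integer values of x where x^2 <= 45.
For each valid x, check if 45 - x^2 is a perfect square.
x=3: 45 - 9 = 36, sqrt = 6 (valid)
x=6: 45 - 36 = 9, sqrt = 3 (valid)
Total integer solutions found: 8

8


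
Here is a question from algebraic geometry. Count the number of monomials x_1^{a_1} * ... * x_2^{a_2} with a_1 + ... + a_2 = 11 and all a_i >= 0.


The number of degree-11 monomials in 2 variables is C(d+n-1, n-1).
= C(11+2-1, 2-1) = C(12, 1)
= 12

12


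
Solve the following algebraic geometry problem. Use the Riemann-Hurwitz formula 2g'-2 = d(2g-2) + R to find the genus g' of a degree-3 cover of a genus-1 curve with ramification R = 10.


Riemann-Hurwitz formula: 2g' - 2 = d(2g - 2) + R
Given: d = 3, g = 1, R = 10
2g' - 2 = 3*(2*1 - 2) + 10
2g' - 2 = 3*0 + 10
2g' - 2 = 0 + 10 = 10
2g' = 12
g' = 6

6


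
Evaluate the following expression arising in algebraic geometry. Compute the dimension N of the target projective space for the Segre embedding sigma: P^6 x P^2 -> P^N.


The Segre embedding maps P^m x P^n into P^N via
all products of coordinates from each factor.
N = (m+1)(n+1) - 1
N = (6+1)(2+1) - 1
N = 7*3 - 1
N = 21 - 1 = 20

20


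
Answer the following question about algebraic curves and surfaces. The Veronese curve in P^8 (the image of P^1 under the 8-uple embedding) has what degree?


The rational normal curve in P^8 is the image of P^1 under the 8-uple Veronese.
A general hyperplane in P^8 pulls back to a degree-8 form on P^1, which has 8 zeros,
so the curve meets a general hyperplane in 8 points. Degree = 8.

8


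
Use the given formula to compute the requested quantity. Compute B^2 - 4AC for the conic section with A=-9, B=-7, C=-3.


The discriminant of a conic Ax^2 + Bxy + Cy^2 + ... = 0 is B^2 - 4AC.
B^2 = (-7)^2 = 49
4AC = 4*(-9)*(-3) = 108
Discriminant = 49 - 108 = -59

-59


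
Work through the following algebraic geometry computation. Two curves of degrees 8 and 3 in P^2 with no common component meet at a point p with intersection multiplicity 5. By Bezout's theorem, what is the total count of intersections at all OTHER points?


By Bezout's theorem, the total intersection number is d1 * d2.
Total = 8 * 3 = 24
Intersection multiplicity at p = 5
Remaining intersections = 24 - 5 = 19

19


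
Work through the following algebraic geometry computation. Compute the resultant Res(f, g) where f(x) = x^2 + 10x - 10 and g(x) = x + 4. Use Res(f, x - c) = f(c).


For Res(f, x - c), we evaluate f at x = c.
f(-4) = (-4)^2 + 10*(-4) - 10
= 16 - 40 - 10
= -24 - 10 = -34
Res(f, g) = -34

-34


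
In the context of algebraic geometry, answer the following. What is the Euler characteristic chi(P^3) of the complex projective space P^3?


The complex projective space P^3 has one cell in each even real dimension 0, 2, ..., 6.
The cohomology groups are H^{2k}(P^3) = Z for k = 0,...,3, and 0 otherwise.
Euler characteristic = sum of Betti numbers = 1 per even-dimensional cohomology group.
chi(P^3) = 3 + 1 = 4

4


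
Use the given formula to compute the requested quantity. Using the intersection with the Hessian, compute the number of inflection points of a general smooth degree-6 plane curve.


For a general smooth plane curve C of degree d, the inflection points are
the intersection of C with its Hessian curve, which has degree 3(d-2).
By Bezout, the total intersection number is d * 3(d-2) = 6 * 12 = 72.
For a general curve every flex is ordinary, so each contributes
multiplicity 1 to C·Hess(C), and the number of distinct inflection
points is 3d(d-2).
Inflection points = 3*6*(6-2) = 3*6*4 = 72

72


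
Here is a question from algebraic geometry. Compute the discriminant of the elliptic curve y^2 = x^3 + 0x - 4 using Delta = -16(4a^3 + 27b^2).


Compute each component:
4a^3 = 4*0^3 = 4*0 = 0
27b^2 = 27*(-4)^2 = 27*16 = 432
4a^3 + 27b^2 = 0 + 432 = 432
Delta = -16*432 = -6912

-6912


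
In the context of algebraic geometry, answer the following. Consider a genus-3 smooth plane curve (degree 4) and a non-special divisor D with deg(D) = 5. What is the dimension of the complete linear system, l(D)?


First, compute the genus of a smooth plane curve of degree 4:
g = (d-1)(d-2)/2 = (4-1)(4-2)/2 = 3
For a non-special divisor D (i.e., h^1(D) = 0), Riemann-Roch gives:
l(D) = deg(D) - g + 1
Since deg(D) = 5 >= 2g - 1 = 5, D is non-special.
l(D) = 5 - 3 + 1 = 3

3


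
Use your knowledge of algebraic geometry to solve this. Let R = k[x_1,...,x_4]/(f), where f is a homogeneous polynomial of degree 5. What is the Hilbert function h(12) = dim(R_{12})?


For R = k[x_1,...,x_n]/(f) with f homogeneous of degree e:
The Hilbert series is (1 - t^e)/(1 - t)^n.
So h(d) = C(d+n-1, n-1) - C(d-e+n-1, n-1) for d >= e.
With n=4, e=5, d=12:
C(12+4-1, 4-1) = C(15, 3) = 455
C(12-5+4-1, 4-1) = C(10, 3) = 120
h(12) = 455 - 120 = 335

335


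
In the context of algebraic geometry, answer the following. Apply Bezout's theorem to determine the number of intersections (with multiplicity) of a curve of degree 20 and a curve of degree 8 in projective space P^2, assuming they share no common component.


Bezout's theorem states the intersection count equals the product of degrees.
Intersection count = 20 * 8 = 160

160


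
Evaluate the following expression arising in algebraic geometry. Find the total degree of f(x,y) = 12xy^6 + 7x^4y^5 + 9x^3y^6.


Examine each term for its total degree (sum of exponents).
  Term '12xy^6' has total degree 1+6 = 7.
  Term '7x^4y^5' has total degree 4+5 = 9.
  Term '9x^3y^6' has total degree 3+6 = 9.
The maximum total degree among all terms is 9.

9


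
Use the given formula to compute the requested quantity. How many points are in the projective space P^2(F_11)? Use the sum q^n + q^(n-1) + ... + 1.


P^2(F_11) has (q^(n+1) - 1)/(q - 1) points.
= 11^2 + 11^1 + 11^0
= 121 + 11 + 1
= 133

133


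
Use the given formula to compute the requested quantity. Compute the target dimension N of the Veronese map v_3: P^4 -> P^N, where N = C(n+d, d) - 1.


The Veronese embedding v_d: P^n -> P^N maps each point to all
degree-d monomials in n+1 homogeneous coordinates.
N = C(n+d, d) - 1
N = C(4+3, 3) - 1
N = C(7, 3) - 1
C(7, 3) = 35
N = 35 - 1 = 34

34


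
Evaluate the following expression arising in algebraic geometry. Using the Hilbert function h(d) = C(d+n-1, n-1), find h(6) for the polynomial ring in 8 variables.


The Hilbert function for the polynomial ring in 8 variables is:
h(d) = C(d+n-1, n-1)
h(6) = C(6+8-1, 8-1) = C(13, 7)
= 13! / (7! * 6!)
= 1716

1716


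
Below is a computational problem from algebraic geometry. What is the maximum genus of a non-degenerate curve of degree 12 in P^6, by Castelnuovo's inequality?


Castelnuovo's bound: write d - 1 = m(r-1) + epsilon with 0 <= epsilon < r-1.
d - 1 = 12 - 1 = 11
r - 1 = 6 - 1 = 5
11 = 2*5 + 1, so m = 2, epsilon = 1
pi(d, r) = m(m-1)(r-1)/2 + m*epsilon
= 2*1*5/2 + 2*1
= 10/2 + 2
= 5 + 2 = 7

7


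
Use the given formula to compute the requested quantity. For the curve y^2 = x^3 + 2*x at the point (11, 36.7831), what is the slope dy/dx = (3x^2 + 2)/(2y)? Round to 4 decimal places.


Using implicit differentiation of y^2 = x^3 + 2*x:
2y * dy/dx = 3x^2 + 2
dy/dx = (3x^2 + 2)/(2y)
Numerator: 3*11^2 + 2 = 365
Denominator: 2*36.7831 = 73.5662
dy/dx = 365/73.5662 = 4.9615

4.9615


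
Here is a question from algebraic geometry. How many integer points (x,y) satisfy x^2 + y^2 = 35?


Systematically check integer values of x where x^2 <= 35.
For each valid x, check if 35 - x^2 is a perfect square.
Total integer solutions found: 0

0


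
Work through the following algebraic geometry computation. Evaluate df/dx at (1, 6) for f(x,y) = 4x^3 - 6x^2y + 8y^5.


df/dx = 3*4*x^2 + 2*(-6)*x^1*y
At (1,6): 3*4*1^2 + 2*(-6)*1^1*6
= 12 - 72
= -60

-60


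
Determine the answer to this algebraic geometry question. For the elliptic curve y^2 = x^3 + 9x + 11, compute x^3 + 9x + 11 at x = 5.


Compute x^3 + 9x + 11 at x = 5:
x^3 = 5^3 = 125
9*x = 9*5 = 45
Sum: 125 + 45 + 11 = 181

181


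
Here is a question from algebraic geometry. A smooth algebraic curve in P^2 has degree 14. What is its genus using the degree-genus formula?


Using the genus formula for smooth plane curves:
g = (d-1)(d-2)/2
g = (14-1)(14-2)/2
g = 13*12/2
g = 156/2 = 78

78


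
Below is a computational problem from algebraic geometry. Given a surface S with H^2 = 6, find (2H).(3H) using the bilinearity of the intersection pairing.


Using bilinearity of the intersection pairing on a surface S:
(aH).(bH) = ab * (H.H)
We have H^2 = 6.
D.E = (2H).(3H) = 2*3*6
= 6*6
= 36

36


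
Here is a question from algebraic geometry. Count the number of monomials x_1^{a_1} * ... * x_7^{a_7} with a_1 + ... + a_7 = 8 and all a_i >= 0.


The number of degree-8 monomials in 7 variables is C(d+n-1, n-1).
= C(8+7-1, 7-1) = C(14, 6)
= 3003

3003


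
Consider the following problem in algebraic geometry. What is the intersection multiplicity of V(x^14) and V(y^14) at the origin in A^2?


The intersection multiplicity of V(x^a) and V(y^b) at the origin is:
I(O; V(x^14), V(y^14)) = dim_k(k[x,y]/(x^14, y^14))
A basis for k[x,y]/(x^14, y^14) is the set of monomials x^i * y^j
where 0 <= i < 14 and 0 <= j < 14.
The number of such monomials is 14 * 14 = 196

196


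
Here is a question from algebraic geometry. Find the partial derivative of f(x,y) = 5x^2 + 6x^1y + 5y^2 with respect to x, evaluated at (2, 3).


df/dx = 2*5*x^1 + 1*6*x^0*y
At (2,3): 2*5*2^1 + 1*6*2^0*3
= 20 + 18
= 38

38


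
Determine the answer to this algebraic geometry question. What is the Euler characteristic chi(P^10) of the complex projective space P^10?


The complex projective space P^10 has one cell in each even real dimension 0, 2, ..., 20.
The cohomology groups are H^{2k}(P^10) = Z for k = 0,...,10, and 0 otherwise.
Euler characteristic = sum of Betti numbers = 1 per even-dimensional cohomology group.
chi(P^10) = 10 + 1 = 11

11


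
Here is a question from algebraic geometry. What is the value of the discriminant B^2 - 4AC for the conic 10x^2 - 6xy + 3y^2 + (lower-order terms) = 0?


The discriminant of a conic Ax^2 + Bxy + Cy^2 + ... = 0 is B^2 - 4AC.
B^2 = (-6)^2 = 36
4AC = 4*10*3 = 120
Discriminant = 36 - 120 = -84

-84


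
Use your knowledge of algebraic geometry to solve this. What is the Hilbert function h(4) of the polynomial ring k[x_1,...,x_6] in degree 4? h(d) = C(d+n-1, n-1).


The Hilbert function for the polynomial ring in 6 variables is:
h(d) = C(d+n-1, n-1)
h(4) = C(4+6-1, 6-1) = C(9, 5)
= 9! / (5! * 4!)
= 126

126


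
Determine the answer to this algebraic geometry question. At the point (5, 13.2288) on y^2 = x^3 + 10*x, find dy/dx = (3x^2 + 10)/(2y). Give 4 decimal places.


Using implicit differentiation of y^2 = x^3 + 10*x:
2y * dy/dx = 3x^2 + 10
dy/dx = (3x^2 + 10)/(2y)
Numerator: 3*5^2 + 10 = 85
Denominator: 2*13.2288 = 26.4576
dy/dx = 85/26.4576 = 3.2127

3.2127


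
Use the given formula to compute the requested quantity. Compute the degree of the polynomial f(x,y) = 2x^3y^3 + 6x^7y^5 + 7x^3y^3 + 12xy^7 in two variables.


Examine each term for its total degree (sum of exponents).
  Term '2x^3y^3' has total degree 3+3 = 6.
  Term '6x^7y^5' has total degree 7+5 = 12.
  Term '7x^3y^3' has total degree 3+3 = 6.
  Term '12xy^7' has total degree 1+7 = 8.
The maximum total degree among all terms is 12.

12


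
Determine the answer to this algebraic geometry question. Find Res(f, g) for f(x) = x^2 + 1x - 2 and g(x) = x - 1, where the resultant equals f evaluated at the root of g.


For Res(f, x - c), we evaluate f at x = c.
f(1) = 1^2 + 1*1 - 2
= 1 + 1 - 2
= 2 - 2 = 0
Res(f, g) = 0

0


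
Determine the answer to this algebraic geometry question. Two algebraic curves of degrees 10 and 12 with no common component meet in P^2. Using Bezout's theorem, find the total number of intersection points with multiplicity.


Bezout's theorem states the intersection count equals the product of degrees.
Intersection count = 10 * 12 = 120

120


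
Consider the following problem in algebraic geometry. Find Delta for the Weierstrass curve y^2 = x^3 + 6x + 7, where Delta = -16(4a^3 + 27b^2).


Compute each component:
4a^3 = 4*6^3 = 4*216 = 864
27b^2 = 27*7^2 = 27*49 = 1323
4a^3 + 27b^2 = 864 + 1323 = 2187
Delta = -16*2187 = -34992

-34992


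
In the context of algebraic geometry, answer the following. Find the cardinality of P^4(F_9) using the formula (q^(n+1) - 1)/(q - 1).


P^4(F_9) has (q^(n+1) - 1)/(q - 1) points.
= 9^4 + 9^3 + 9^2 + 9^1 + 9^0
= 6561 + 729 + 81 + 9 + 1
= 7381

7381


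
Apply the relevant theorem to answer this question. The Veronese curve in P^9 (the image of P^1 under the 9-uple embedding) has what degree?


The rational normal curve in P^9 is the image of P^1 under the 9-uple Veronese.
A general hyperplane in P^9 pulls back to a degree-9 form on P^1, which has 9 zeros,
so the curve meets a general hyperplane in 9 points. Degree = 9.

9


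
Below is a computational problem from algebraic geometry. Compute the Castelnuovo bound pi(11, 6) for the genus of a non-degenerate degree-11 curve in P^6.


Castelnuovo's bound: write d - 1 = m(r-1) + epsilon with 0 <= epsilon < r-1.
d - 1 = 11 - 1 = 10
r - 1 = 6 - 1 = 5
10 = 2*5 + 0, so m = 2, epsilon = 0
pi(d, r) = m(m-1)(r-1)/2 + m*epsilon
= 2*1*5/2 + 2*0
= 10/2 + 0
= 5 + 0 = 5

5


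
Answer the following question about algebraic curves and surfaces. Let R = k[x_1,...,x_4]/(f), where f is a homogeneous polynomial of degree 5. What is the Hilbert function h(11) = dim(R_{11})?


For R = k[x_1,...,x_n]/(f) with f homogeneous of degree e:
The Hilbert series is (1 - t^e)/(1 - t)^n.
So h(d) = C(d+n-1, n-1) - C(d-e+n-1, n-1) for d >= e.
With n=4, e=5, d=11:
C(11+4-1, 4-1) = C(14, 3) = 364
C(11-5+4-1, 4-1) = C(9, 3) = 84
h(11) = 364 - 84 = 280

280


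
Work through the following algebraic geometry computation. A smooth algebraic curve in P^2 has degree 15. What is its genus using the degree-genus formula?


Using the genus formula for smooth plane curves:
g = (d-1)(d-2)/2
g = (15-1)(15-2)/2
g = 14*13/2
g = 182/2 = 91

91


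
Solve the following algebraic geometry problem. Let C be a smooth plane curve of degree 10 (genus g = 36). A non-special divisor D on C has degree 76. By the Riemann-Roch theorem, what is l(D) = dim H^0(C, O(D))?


First, compute the genus of a smooth plane curve of degree 10:
g = (d-1)(d-2)/2 = (10-1)(10-2)/2 = 36
For a non-special divisor D (i.e., h^1(D) = 0), Riemann-Roch gives:
l(D) = deg(D) - g + 1
Since deg(D) = 76 >= 2g - 1 = 71, D is non-special.
l(D) = 76 - 36 + 1 = 41

41


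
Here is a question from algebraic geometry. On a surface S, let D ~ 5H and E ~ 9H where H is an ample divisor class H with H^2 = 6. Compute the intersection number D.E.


Using bilinearity of the intersection pairing on a surface S:
(aH).(bH) = ab * (H.H)
We have H^2 = 6.
D.E = (5H).(9H) = 5*9*6
= 45*6
= 270

270


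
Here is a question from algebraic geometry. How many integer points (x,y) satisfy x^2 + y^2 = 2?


Systematically check integer values of x where x^2 <= 2.
For each valid x, check if 2 - x^2 is a perfect square.
x=1: 2 - 1 = 1, sqrt = 1 (valid)
Total integer solutions found: 4

4


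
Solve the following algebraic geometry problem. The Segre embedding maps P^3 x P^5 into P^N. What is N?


The Segre embedding maps P^m x P^n into P^N via
all products of coordinates from each factor.
N = (m+1)(n+1) - 1
N = (3+1)(5+1) - 1
N = 4*6 - 1
N = 24 - 1 = 23

23


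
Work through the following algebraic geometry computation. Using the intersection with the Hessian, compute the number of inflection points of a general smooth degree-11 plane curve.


For a general smooth plane curve C of degree d, the inflection points are
the intersection of C with its Hessian curve, which has degree 3(d-2).
By Bezout, the total intersection number is d * 3(d-2) = 11 * 27 = 297.
For a general curve every flex is ordinary, so each contributes
multiplicity 1 to C·Hess(C), and the number of distinct inflection
points is 3d(d-2).
Inflection points = 3*11*(11-2) = 3*11*9 = 297

297


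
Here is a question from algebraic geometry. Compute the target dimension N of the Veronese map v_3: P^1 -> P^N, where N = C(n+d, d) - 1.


The Veronese embedding v_d: P^n -> P^N maps each point to all
degree-d monomials in n+1 homogeneous coordinates.
N = C(n+d, d) - 1
N = C(1+3, 3) - 1
N = C(4, 3) - 1
C(4, 3) = 4
N = 4 - 1 = 3

3


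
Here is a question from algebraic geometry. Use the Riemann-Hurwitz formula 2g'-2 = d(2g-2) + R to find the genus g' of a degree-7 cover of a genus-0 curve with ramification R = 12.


Riemann-Hurwitz formula: 2g' - 2 = d(2g - 2) + R
Given: d = 7, g = 0, R = 12
2g' - 2 = 7*(2*0 - 2) + 12
2g' - 2 = 7*(-2) + 12
2g' - 2 = -14 + 12 = -2
2g' = 0
g' = 0

0


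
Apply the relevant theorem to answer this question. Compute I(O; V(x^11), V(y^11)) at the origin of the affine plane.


The intersection multiplicity of V(x^a) and V(y^b) at the origin is:
I(O; V(x^11), V(y^11)) = dim_k(k[x,y]/(x^11, y^11))
A basis for k[x,y]/(x^11, y^11) is the set of monomials x^i * y^j
where 0 <= i < 11 and 0 <= j < 11.
The number of such monomials is 11 * 11 = 121

121


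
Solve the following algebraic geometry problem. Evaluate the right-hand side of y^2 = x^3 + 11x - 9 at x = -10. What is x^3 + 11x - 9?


Compute x^3 + 11x - 9 at x = -10:
x^3 = (-10)^3 = -1000
11*x = 11*(-10) = -110
Sum: -1000 - 110 - 9 = -1119

-1119


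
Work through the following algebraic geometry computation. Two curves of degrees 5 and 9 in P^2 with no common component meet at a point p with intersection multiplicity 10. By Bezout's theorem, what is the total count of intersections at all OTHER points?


By Bezout's theorem, the total intersection number is d1 * d2.
Total = 5 * 9 = 45
Intersection multiplicity at p = 10
Remaining intersections = 45 - 10 = 35

35


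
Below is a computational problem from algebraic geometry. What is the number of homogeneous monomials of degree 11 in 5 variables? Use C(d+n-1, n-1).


The number of degree-11 monomials in 5 variables is C(d+n-1, n-1).
= C(11+5-1, 5-1) = C(15, 4)
= 1365

1365


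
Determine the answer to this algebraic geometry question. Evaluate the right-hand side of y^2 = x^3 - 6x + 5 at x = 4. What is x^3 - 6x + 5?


Compute x^3 - 6x + 5 at x = 4:
x^3 = 4^3 = 64
(-6)*x = (-6)*4 = -24
Sum: 64 - 24 + 5 = 45

45


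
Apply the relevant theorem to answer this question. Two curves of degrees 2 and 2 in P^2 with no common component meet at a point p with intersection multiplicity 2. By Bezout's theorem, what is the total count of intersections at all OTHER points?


By Bezout's theorem, the total intersection number is d1 * d2.
Total = 2 * 2 = 4
Intersection multiplicity at p = 2
Remaining intersections = 4 - 2 = 2

2


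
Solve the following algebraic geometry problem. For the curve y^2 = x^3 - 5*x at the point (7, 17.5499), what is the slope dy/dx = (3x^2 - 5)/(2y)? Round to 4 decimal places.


Using implicit differentiation of y^2 = x^3 - 5*x:
2y * dy/dx = 3x^2 - 5
dy/dx = (3x^2 - 5)/(2y)
Numerator: 3*7^2 - 5 = 142
Denominator: 2*17.5499 = 35.0998
dy/dx = 142/35.0998 = 4.0456

4.0456


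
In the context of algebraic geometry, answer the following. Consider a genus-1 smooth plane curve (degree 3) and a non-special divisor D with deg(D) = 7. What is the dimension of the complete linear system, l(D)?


First, compute the genus of a smooth plane curve of degree 3:
g = (d-1)(d-2)/2 = (3-1)(3-2)/2 = 1
For a non-special divisor D (i.e., h^1(D) = 0), Riemann-Roch gives:
l(D) = deg(D) - g + 1
Since deg(D) = 7 >= 2g - 1 = 1, D is non-special.
l(D) = 7 - 1 + 1 = 7

7


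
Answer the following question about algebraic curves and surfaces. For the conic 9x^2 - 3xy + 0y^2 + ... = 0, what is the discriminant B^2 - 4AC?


The discriminant of a conic Ax^2 + Bxy + Cy^2 + ... = 0 is B^2 - 4AC.
B^2 = (-3)^2 = 9
4AC = 4*9*0 = 0
Discriminant = 9 + 0 = 9

9


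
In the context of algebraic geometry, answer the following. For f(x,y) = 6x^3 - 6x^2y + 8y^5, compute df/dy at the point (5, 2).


df/dy = (-6)*x^2 + 5*8*y^4
At (5,2): (-6)*5^2 + 5*8*2^4
= -150 + 640
= 490

490


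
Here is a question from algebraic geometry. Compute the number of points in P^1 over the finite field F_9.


P^1(F_9) has (q^(n+1) - 1)/(q - 1) points.
= 9^1 + 9^0
= 9 + 1
= 10

10


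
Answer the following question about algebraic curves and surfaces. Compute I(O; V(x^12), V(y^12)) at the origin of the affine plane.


The intersection multiplicity of V(x^a) and V(y^b) at the origin is:
I(O; V(x^12), V(y^12)) = dim_k(k[x,y]/(x^12, y^12))
A basis for k[x,y]/(x^12, y^12) is the set of monomials x^i * y^j
where 0 <= i < 12 and 0 <= j < 12.
The number of such monomials is 12 * 12 = 144

144


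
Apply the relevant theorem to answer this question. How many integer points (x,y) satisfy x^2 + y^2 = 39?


Systematically check integer values of x where x^2 <= 39.
For each valid x, check if 39 - x^2 is a perfect square.
Total integer solutions found: 0

0


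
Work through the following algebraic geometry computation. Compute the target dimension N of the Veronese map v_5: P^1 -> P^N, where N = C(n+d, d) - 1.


The Veronese embedding v_d: P^n -> P^N maps each point to all
degree-d monomials in n+1 homogeneous coordinates.
N = C(n+d, d) - 1
N = C(1+5, 5) - 1
N = C(6, 5) - 1
C(6, 5) = 6
N = 6 - 1 = 5

5


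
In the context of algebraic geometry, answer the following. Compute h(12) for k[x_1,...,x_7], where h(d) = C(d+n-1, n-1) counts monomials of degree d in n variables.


The Hilbert function for the polynomial ring in 7 variables is:
h(d) = C(d+n-1, n-1)
h(12) = C(12+7-1, 7-1) = C(18, 6)
= 18! / (6! * 12!)
= 18564

18564


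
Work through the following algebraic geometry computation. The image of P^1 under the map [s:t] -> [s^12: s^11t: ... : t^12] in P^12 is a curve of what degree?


The rational normal curve in P^12 is the image of P^1 under the 12-uple Veronese.
A general hyperplane in P^12 pulls back to a degree-12 form on P^1, which has 12 zeros,
so the curve meets a general hyperplane in 12 points. Degree = 12.

12


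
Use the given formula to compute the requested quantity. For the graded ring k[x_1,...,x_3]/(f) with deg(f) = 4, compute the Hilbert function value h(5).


For R = k[x_1,...,x_n]/(f) with f homogeneous of degree e:
The Hilbert series is (1 - t^e)/(1 - t)^n.
So h(d) = C(d+n-1, n-1) - C(d-e+n-1, n-1) for d >= e.
With n=3, e=4, d=5:
C(5+3-1, 3-1) = C(7, 2) = 21
C(5-4+3-1, 3-1) = C(3, 2) = 3
h(5) = 21 - 3 = 18

18


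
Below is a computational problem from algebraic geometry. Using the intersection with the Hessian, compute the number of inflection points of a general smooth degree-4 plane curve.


For a general smooth plane curve C of degree d, the inflection points are
the intersection of C with its Hessian curve, which has degree 3(d-2).
By Bezout, the total intersection number is d * 3(d-2) = 4 * 6 = 24.
For a general curve every flex is ordinary, so each contributes
multiplicity 1 to C·Hess(C), and the number of distinct inflection
points is 3d(d-2).
Inflection points = 3*4*(4-2) = 3*4*2 = 24

24


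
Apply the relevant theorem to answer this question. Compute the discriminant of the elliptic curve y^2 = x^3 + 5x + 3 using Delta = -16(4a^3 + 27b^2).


Compute each component:
4a^3 = 4*5^3 = 4*125 = 500
27b^2 = 27*3^2 = 27*9 = 243
4a^3 + 27b^2 = 500 + 243 = 743
Delta = -16*743 = -11888

-11888


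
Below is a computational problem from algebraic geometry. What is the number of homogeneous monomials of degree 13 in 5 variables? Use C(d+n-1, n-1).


The number of degree-13 monomials in 5 variables is C(d+n-1, n-1).
= C(13+5-1, 5-1) = C(17, 4)
= 2380

2380


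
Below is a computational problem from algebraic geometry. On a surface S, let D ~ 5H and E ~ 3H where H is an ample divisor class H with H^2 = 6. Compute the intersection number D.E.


Using bilinearity of the intersection pairing on a surface S:
(aH).(bH) = ab * (H.H)
We have H^2 = 6.
D.E = (5H).(3H) = 5*3*6
= 15*6
= 90

90


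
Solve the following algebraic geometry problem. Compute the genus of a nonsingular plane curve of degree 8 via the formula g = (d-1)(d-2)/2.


Using the genus formula for smooth plane curves:
g = (d-1)(d-2)/2
g = (8-1)(8-2)/2
g = 7*6/2
g = 42/2 = 21

21


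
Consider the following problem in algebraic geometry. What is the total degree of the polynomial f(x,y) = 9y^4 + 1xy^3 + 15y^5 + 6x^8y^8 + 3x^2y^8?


Examine each term for its total degree (sum of exponents).
  Term '9y^4' has total degree 0+4 = 4.
  Term '1xy^3' has total degree 1+3 = 4.
  Term '15y^5' has total degree 0+5 = 5.
  Term '6x^8y^8' has total degree 8+8 = 16.
  Term '3x^2y^8' has total degree 2+8 = 10.
The maximum total degree among all terms is 16.

16


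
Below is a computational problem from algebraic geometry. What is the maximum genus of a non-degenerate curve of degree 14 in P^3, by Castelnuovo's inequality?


Castelnuovo's bound: write d - 1 = m(r-1) + epsilon with 0 <= epsilon < r-1.
d - 1 = 14 - 1 = 13
r - 1 = 3 - 1 = 2
13 = 6*2 + 1, so m = 6, epsilon = 1
pi(d, r) = m(m-1)(r-1)/2 + m*epsilon
= 6*5*2/2 + 6*1
= 60/2 + 6
= 30 + 6 = 36

36


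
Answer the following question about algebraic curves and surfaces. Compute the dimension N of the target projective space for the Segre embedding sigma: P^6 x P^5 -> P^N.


The Segre embedding maps P^m x P^n into P^N via
all products of coordinates from each factor.
N = (m+1)(n+1) - 1
N = (6+1)(5+1) - 1
N = 7*6 - 1
N = 42 - 1 = 41

41


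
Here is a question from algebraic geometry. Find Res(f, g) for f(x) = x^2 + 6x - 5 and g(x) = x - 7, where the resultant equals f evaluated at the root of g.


For Res(f, x - c), we evaluate f at x = c.
f(7) = 7^2 + 6*7 - 5
= 49 + 42 - 5
= 91 - 5 = 86
Res(f, g) = 86

86


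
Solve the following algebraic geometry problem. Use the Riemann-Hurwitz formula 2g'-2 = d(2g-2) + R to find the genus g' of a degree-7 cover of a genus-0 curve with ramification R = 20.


Riemann-Hurwitz formula: 2g' - 2 = d(2g - 2) + R
Given: d = 7, g = 0, R = 20
2g' - 2 = 7*(2*0 - 2) + 20
2g' - 2 = 7*(-2) + 20
2g' - 2 = -14 + 20 = 6
2g' = 8
g' = 4

4


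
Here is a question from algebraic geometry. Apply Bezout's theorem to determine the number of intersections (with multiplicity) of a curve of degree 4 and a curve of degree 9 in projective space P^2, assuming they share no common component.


Bezout's theorem states the intersection count equals the product of degrees.
Intersection count = 4 * 9 = 36

36


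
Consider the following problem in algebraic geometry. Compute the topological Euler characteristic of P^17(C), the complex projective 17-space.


The complex projective space P^17 has one cell in each even real dimension 0, 2, ..., 34.
The cohomology groups are H^{2k}(P^17) = Z for k = 0,...,17, and 0 otherwise.
Euler characteristic = sum of Betti numbers = 1 per even-dimensional cohomology group.
chi(P^17) = 17 + 1 = 18

18


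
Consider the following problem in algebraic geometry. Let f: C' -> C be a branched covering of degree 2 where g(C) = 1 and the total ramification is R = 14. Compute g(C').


Riemann-Hurwitz formula: 2g' - 2 = d(2g - 2) + R
Given: d = 2, g = 1, R = 14
2g' - 2 = 2*(2*1 - 2) + 14
2g' - 2 = 2*0 + 14
2g' - 2 = 0 + 14 = 14
2g' = 16
g' = 8

8


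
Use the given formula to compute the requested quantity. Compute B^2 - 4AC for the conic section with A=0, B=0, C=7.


The discriminant of a conic Ax^2 + Bxy + Cy^2 + ... = 0 is B^2 - 4AC.
B^2 = 0^2 = 0
4AC = 4*0*7 = 0
Discriminant = 0 + 0 = 0

0


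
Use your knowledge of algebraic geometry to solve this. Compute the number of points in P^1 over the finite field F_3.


P^1(F_3) has (q^(n+1) - 1)/(q - 1) points.
= 3^1 + 3^0
= 3 + 1
= 4

4


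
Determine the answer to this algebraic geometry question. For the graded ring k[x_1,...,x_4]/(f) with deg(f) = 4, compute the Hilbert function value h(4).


For R = k[x_1,...,x_n]/(f) with f homogeneous of degree e:
The Hilbert series is (1 - t^e)/(1 - t)^n.
So h(d) = C(d+n-1, n-1) - C(d-e+n-1, n-1) for d >= e.
With n=4, e=4, d=4:
C(4+4-1, 4-1) = C(7, 3) = 35
C(4-4+4-1, 4-1) = C(3, 3) = 1
h(4) = 35 - 1 = 34

34


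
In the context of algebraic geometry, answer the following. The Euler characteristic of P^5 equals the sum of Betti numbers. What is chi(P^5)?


The complex projective space P^5 has one cell in each even real dimension 0, 2, ..., 10.
The cohomology groups are H^{2k}(P^5) = Z for k = 0,...,5, and 0 otherwise.
Euler characteristic = sum of Betti numbers = 1 per even-dimensional cohomology group.
chi(P^5) = 5 + 1 = 6

6


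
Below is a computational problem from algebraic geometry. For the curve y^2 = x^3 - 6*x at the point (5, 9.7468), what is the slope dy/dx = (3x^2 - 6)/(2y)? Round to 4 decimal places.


Using implicit differentiation of y^2 = x^3 - 6*x:
2y * dy/dx = 3x^2 - 6
dy/dx = (3x^2 - 6)/(2y)
Numerator: 3*5^2 - 6 = 69
Denominator: 2*9.7468 = 19.4936
dy/dx = 69/19.4936 = 3.5396

3.5396


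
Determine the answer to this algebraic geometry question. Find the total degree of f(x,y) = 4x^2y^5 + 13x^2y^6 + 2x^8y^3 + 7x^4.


Examine each term for its total degree (sum of exponents).
  Term '4x^2y^5' has total degree 2+5 = 7.
  Term '13x^2y^6' has total degree 2+6 = 8.
  Term '2x^8y^3' has total degree 8+3 = 11.
  Term '7x^4' has total degree 4+0 = 4.
The maximum total degree among all terms is 11.

11


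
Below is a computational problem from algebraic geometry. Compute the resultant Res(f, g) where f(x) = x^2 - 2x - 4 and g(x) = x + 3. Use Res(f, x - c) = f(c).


For Res(f, x - c), we evaluate f at x = c.
f(-3) = (-3)^2 - 2*(-3) - 4
= 9 + 6 - 4
= 15 - 4 = 11
Res(f, g) = 11

11


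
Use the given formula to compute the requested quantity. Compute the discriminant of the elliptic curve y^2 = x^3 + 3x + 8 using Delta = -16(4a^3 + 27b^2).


Compute each component:
4a^3 = 4*3^3 = 4*27 = 108
27b^2 = 27*8^2 = 27*64 = 1728
4a^3 + 27b^2 = 108 + 1728 = 1836
Delta = -16*1836 = -29376

-29376


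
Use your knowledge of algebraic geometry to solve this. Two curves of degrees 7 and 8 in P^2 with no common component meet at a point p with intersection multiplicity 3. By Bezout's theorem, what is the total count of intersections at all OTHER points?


By Bezout's theorem, the total intersection number is d1 * d2.
Total = 7 * 8 = 56
Intersection multiplicity at p = 3
Remaining intersections = 56 - 3 = 53

53


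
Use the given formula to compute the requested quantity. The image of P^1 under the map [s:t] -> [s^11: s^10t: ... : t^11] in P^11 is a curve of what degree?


The rational normal curve in P^11 is the image of P^1 under the 11-uple Veronese.
A general hyperplane in P^11 pulls back to a degree-11 form on P^1, which has 11 zeros,
so the curve meets a general hyperplane in 11 points. Degree = 11.

11


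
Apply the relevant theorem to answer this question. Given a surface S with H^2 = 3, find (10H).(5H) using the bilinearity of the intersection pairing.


Using bilinearity of the intersection pairing on a surface S:
(aH).(bH) = ab * (H.H)
We have H^2 = 3.
D.E = (10H).(5H) = 10*5*3
= 50*3
= 150

150


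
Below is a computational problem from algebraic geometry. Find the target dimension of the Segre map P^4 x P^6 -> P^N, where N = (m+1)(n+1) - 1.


The Segre embedding maps P^m x P^n into P^N via
all products of coordinates from each factor.
N = (m+1)(n+1) - 1
N = (4+1)(6+1) - 1
N = 5*7 - 1
N = 35 - 1 = 34

34


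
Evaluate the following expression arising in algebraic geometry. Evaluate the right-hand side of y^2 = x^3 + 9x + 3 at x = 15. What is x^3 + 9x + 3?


Compute x^3 + 9x + 3 at x = 15:
x^3 = 15^3 = 3375
9*x = 9*15 = 135
Sum: 3375 + 135 + 3 = 3513

3513


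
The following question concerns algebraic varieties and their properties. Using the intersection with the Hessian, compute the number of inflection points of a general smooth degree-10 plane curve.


For a general smooth plane curve C of degree d, the inflection points are
the intersection of C with its Hessian curve, which has degree 3(d-2).
By Bezout, the total intersection number is d * 3(d-2) = 10 * 24 = 240.
For a general curve every flex is ordinary, so each contributes
multiplicity 1 to C·Hess(C), and the number of distinct inflection
points is 3d(d-2).
Inflection points = 3*10*(10-2) = 3*10*8 = 240

240


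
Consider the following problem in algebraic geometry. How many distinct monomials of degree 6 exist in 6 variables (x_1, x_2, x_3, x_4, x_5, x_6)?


The number of degree-6 monomials in 6 variables is C(d+n-1, n-1).
= C(6+6-1, 6-1) = C(11, 5)
= 462

462


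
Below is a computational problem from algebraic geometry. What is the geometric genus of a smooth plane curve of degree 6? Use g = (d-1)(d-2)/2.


Using the genus formula for smooth plane curves:
g = (d-1)(d-2)/2
g = (6-1)(6-2)/2
g = 5*4/2
g = 20/2 = 10

10


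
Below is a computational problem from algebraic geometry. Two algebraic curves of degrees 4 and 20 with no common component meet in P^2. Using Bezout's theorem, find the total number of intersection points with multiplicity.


Bezout's theorem states the intersection count equals the product of degrees.
Intersection count = 4 * 20 = 80

80


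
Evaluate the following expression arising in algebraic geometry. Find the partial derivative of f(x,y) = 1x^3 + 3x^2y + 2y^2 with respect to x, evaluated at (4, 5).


df/dx = 3*1*x^2 + 2*3*x^1*y
At (4,5): 3*1*4^2 + 2*3*4^1*5
= 48 + 120
= 168

168


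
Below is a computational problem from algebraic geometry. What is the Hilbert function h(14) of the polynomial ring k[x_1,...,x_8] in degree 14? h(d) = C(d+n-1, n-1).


The Hilbert function for the polynomial ring in 8 variables is:
h(d) = C(d+n-1, n-1)
h(14) = C(14+8-1, 8-1) = C(21, 7)
= 21! / (7! * 14!)
= 116280

116280


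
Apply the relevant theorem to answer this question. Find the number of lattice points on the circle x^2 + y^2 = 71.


Systematically check integer values of x where x^2 <= 71.
For each valid x, check if 71 - x^2 is a perfect square.
Total integer solutions found: 0

0


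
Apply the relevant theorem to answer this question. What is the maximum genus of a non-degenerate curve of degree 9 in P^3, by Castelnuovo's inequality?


Castelnuovo's bound: write d - 1 = m(r-1) + epsilon with 0 <= epsilon < r-1.
d - 1 = 9 - 1 = 8
r - 1 = 3 - 1 = 2
8 = 4*2 + 0, so m = 4, epsilon = 0
pi(d, r) = m(m-1)(r-1)/2 + m*epsilon
= 4*3*2/2 + 4*0
= 24/2 + 0
= 12 + 0 = 12

12
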